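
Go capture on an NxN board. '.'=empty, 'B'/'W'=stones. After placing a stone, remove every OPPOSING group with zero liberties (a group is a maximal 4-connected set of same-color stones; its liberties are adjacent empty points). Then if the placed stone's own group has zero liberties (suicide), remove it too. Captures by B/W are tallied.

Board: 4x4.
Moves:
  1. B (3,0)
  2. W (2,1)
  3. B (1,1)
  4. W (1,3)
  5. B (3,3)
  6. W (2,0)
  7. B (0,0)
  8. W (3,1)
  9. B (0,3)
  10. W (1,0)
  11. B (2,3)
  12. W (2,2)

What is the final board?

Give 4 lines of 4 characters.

Move 1: B@(3,0) -> caps B=0 W=0
Move 2: W@(2,1) -> caps B=0 W=0
Move 3: B@(1,1) -> caps B=0 W=0
Move 4: W@(1,3) -> caps B=0 W=0
Move 5: B@(3,3) -> caps B=0 W=0
Move 6: W@(2,0) -> caps B=0 W=0
Move 7: B@(0,0) -> caps B=0 W=0
Move 8: W@(3,1) -> caps B=0 W=1
Move 9: B@(0,3) -> caps B=0 W=1
Move 10: W@(1,0) -> caps B=0 W=1
Move 11: B@(2,3) -> caps B=0 W=1
Move 12: W@(2,2) -> caps B=0 W=1

Answer: B..B
WB.W
WWWB
.W.B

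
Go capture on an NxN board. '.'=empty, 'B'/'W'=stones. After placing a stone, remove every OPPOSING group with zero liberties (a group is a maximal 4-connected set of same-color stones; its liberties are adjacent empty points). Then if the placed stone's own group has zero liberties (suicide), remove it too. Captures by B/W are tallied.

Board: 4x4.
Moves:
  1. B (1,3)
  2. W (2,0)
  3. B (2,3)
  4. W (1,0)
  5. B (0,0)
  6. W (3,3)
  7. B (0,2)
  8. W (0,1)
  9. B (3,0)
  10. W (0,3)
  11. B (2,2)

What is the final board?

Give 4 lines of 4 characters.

Answer: .WB.
W..B
W.BB
B..W

Derivation:
Move 1: B@(1,3) -> caps B=0 W=0
Move 2: W@(2,0) -> caps B=0 W=0
Move 3: B@(2,3) -> caps B=0 W=0
Move 4: W@(1,0) -> caps B=0 W=0
Move 5: B@(0,0) -> caps B=0 W=0
Move 6: W@(3,3) -> caps B=0 W=0
Move 7: B@(0,2) -> caps B=0 W=0
Move 8: W@(0,1) -> caps B=0 W=1
Move 9: B@(3,0) -> caps B=0 W=1
Move 10: W@(0,3) -> caps B=0 W=1
Move 11: B@(2,2) -> caps B=0 W=1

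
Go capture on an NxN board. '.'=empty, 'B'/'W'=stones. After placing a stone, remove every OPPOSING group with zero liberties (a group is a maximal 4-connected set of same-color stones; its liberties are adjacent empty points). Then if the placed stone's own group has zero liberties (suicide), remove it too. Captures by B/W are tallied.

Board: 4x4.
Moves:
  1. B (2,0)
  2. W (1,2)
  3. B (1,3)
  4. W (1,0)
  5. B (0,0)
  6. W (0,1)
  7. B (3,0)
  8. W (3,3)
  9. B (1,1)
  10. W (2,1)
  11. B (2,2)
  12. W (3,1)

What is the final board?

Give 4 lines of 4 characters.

Move 1: B@(2,0) -> caps B=0 W=0
Move 2: W@(1,2) -> caps B=0 W=0
Move 3: B@(1,3) -> caps B=0 W=0
Move 4: W@(1,0) -> caps B=0 W=0
Move 5: B@(0,0) -> caps B=0 W=0
Move 6: W@(0,1) -> caps B=0 W=1
Move 7: B@(3,0) -> caps B=0 W=1
Move 8: W@(3,3) -> caps B=0 W=1
Move 9: B@(1,1) -> caps B=0 W=1
Move 10: W@(2,1) -> caps B=0 W=2
Move 11: B@(2,2) -> caps B=0 W=2
Move 12: W@(3,1) -> caps B=0 W=4

Answer: .W..
W.WB
.WB.
.W.W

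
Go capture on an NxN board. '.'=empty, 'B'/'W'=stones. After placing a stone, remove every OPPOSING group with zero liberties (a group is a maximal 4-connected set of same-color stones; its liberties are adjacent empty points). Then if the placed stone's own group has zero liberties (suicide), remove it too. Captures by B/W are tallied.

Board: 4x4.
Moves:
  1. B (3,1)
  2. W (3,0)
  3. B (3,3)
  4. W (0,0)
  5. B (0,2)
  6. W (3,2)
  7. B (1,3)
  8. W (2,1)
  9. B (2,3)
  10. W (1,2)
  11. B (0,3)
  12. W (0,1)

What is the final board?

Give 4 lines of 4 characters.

Move 1: B@(3,1) -> caps B=0 W=0
Move 2: W@(3,0) -> caps B=0 W=0
Move 3: B@(3,3) -> caps B=0 W=0
Move 4: W@(0,0) -> caps B=0 W=0
Move 5: B@(0,2) -> caps B=0 W=0
Move 6: W@(3,2) -> caps B=0 W=0
Move 7: B@(1,3) -> caps B=0 W=0
Move 8: W@(2,1) -> caps B=0 W=1
Move 9: B@(2,3) -> caps B=0 W=1
Move 10: W@(1,2) -> caps B=0 W=1
Move 11: B@(0,3) -> caps B=0 W=1
Move 12: W@(0,1) -> caps B=0 W=1

Answer: WWBB
..WB
.W.B
W.WB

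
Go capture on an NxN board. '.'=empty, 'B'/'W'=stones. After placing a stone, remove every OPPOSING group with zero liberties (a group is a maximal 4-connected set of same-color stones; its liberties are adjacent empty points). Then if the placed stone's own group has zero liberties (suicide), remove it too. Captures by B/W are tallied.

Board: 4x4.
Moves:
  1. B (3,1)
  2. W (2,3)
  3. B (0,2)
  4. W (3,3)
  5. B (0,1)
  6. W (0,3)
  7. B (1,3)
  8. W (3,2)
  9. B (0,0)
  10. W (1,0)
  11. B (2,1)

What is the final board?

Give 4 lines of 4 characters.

Answer: BBB.
W..B
.B.W
.BWW

Derivation:
Move 1: B@(3,1) -> caps B=0 W=0
Move 2: W@(2,3) -> caps B=0 W=0
Move 3: B@(0,2) -> caps B=0 W=0
Move 4: W@(3,3) -> caps B=0 W=0
Move 5: B@(0,1) -> caps B=0 W=0
Move 6: W@(0,3) -> caps B=0 W=0
Move 7: B@(1,3) -> caps B=1 W=0
Move 8: W@(3,2) -> caps B=1 W=0
Move 9: B@(0,0) -> caps B=1 W=0
Move 10: W@(1,0) -> caps B=1 W=0
Move 11: B@(2,1) -> caps B=1 W=0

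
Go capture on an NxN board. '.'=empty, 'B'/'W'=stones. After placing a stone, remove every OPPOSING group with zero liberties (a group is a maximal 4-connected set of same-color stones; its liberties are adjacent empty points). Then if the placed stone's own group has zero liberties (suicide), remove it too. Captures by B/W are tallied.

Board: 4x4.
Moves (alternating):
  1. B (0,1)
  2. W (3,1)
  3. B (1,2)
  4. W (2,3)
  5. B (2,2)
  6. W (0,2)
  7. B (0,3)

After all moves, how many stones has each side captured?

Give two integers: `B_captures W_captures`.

Move 1: B@(0,1) -> caps B=0 W=0
Move 2: W@(3,1) -> caps B=0 W=0
Move 3: B@(1,2) -> caps B=0 W=0
Move 4: W@(2,3) -> caps B=0 W=0
Move 5: B@(2,2) -> caps B=0 W=0
Move 6: W@(0,2) -> caps B=0 W=0
Move 7: B@(0,3) -> caps B=1 W=0

Answer: 1 0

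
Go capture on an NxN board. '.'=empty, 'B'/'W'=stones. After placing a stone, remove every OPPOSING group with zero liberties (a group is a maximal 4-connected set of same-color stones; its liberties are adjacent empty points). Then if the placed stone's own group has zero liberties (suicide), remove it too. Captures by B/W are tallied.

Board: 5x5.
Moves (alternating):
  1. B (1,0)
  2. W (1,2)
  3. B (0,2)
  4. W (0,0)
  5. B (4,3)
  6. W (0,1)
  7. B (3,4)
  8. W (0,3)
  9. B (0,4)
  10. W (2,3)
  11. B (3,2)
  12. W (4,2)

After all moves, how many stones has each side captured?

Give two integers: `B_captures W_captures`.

Answer: 0 1

Derivation:
Move 1: B@(1,0) -> caps B=0 W=0
Move 2: W@(1,2) -> caps B=0 W=0
Move 3: B@(0,2) -> caps B=0 W=0
Move 4: W@(0,0) -> caps B=0 W=0
Move 5: B@(4,3) -> caps B=0 W=0
Move 6: W@(0,1) -> caps B=0 W=0
Move 7: B@(3,4) -> caps B=0 W=0
Move 8: W@(0,3) -> caps B=0 W=1
Move 9: B@(0,4) -> caps B=0 W=1
Move 10: W@(2,3) -> caps B=0 W=1
Move 11: B@(3,2) -> caps B=0 W=1
Move 12: W@(4,2) -> caps B=0 W=1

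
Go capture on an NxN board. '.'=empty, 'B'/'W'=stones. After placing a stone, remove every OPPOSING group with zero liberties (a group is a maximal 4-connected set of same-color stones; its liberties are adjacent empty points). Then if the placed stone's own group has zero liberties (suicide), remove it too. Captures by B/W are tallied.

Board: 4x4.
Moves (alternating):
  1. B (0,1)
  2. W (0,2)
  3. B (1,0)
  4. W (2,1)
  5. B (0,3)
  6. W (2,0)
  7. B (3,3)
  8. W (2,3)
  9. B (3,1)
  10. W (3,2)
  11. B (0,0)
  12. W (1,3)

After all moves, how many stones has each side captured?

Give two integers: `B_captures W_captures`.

Move 1: B@(0,1) -> caps B=0 W=0
Move 2: W@(0,2) -> caps B=0 W=0
Move 3: B@(1,0) -> caps B=0 W=0
Move 4: W@(2,1) -> caps B=0 W=0
Move 5: B@(0,3) -> caps B=0 W=0
Move 6: W@(2,0) -> caps B=0 W=0
Move 7: B@(3,3) -> caps B=0 W=0
Move 8: W@(2,3) -> caps B=0 W=0
Move 9: B@(3,1) -> caps B=0 W=0
Move 10: W@(3,2) -> caps B=0 W=1
Move 11: B@(0,0) -> caps B=0 W=1
Move 12: W@(1,3) -> caps B=0 W=2

Answer: 0 2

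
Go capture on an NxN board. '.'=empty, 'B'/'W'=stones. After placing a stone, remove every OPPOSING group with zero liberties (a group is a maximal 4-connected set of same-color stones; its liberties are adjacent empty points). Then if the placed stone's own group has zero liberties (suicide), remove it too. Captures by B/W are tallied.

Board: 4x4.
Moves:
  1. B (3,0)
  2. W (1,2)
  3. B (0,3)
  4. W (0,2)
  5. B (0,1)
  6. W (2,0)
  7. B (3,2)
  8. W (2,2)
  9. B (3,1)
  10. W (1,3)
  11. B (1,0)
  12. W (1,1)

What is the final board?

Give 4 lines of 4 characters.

Move 1: B@(3,0) -> caps B=0 W=0
Move 2: W@(1,2) -> caps B=0 W=0
Move 3: B@(0,3) -> caps B=0 W=0
Move 4: W@(0,2) -> caps B=0 W=0
Move 5: B@(0,1) -> caps B=0 W=0
Move 6: W@(2,0) -> caps B=0 W=0
Move 7: B@(3,2) -> caps B=0 W=0
Move 8: W@(2,2) -> caps B=0 W=0
Move 9: B@(3,1) -> caps B=0 W=0
Move 10: W@(1,3) -> caps B=0 W=1
Move 11: B@(1,0) -> caps B=0 W=1
Move 12: W@(1,1) -> caps B=0 W=1

Answer: .BW.
BWWW
W.W.
BBB.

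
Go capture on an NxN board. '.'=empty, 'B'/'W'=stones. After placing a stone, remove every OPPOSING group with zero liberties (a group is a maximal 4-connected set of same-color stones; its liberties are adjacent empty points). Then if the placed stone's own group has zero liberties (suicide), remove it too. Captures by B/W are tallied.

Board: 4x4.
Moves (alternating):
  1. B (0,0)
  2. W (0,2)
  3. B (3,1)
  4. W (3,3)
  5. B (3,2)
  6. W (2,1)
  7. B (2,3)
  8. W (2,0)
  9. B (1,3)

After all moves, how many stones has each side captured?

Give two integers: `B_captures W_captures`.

Move 1: B@(0,0) -> caps B=0 W=0
Move 2: W@(0,2) -> caps B=0 W=0
Move 3: B@(3,1) -> caps B=0 W=0
Move 4: W@(3,3) -> caps B=0 W=0
Move 5: B@(3,2) -> caps B=0 W=0
Move 6: W@(2,1) -> caps B=0 W=0
Move 7: B@(2,3) -> caps B=1 W=0
Move 8: W@(2,0) -> caps B=1 W=0
Move 9: B@(1,3) -> caps B=1 W=0

Answer: 1 0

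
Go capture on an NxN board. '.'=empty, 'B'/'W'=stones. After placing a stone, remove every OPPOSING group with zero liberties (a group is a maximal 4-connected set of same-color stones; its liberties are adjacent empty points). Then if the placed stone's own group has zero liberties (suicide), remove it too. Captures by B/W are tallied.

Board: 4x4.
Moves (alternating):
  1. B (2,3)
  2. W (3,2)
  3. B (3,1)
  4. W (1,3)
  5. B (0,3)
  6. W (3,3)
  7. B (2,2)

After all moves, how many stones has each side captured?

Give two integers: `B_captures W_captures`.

Answer: 2 0

Derivation:
Move 1: B@(2,3) -> caps B=0 W=0
Move 2: W@(3,2) -> caps B=0 W=0
Move 3: B@(3,1) -> caps B=0 W=0
Move 4: W@(1,3) -> caps B=0 W=0
Move 5: B@(0,3) -> caps B=0 W=0
Move 6: W@(3,3) -> caps B=0 W=0
Move 7: B@(2,2) -> caps B=2 W=0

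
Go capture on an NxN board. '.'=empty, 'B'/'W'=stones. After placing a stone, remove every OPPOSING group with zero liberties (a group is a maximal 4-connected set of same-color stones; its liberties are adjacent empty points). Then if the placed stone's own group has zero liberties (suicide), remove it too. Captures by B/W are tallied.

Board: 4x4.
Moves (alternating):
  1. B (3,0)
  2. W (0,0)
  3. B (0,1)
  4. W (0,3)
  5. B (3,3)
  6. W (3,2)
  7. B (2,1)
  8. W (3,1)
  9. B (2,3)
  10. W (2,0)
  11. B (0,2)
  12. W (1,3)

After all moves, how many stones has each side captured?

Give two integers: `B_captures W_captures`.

Answer: 0 1

Derivation:
Move 1: B@(3,0) -> caps B=0 W=0
Move 2: W@(0,0) -> caps B=0 W=0
Move 3: B@(0,1) -> caps B=0 W=0
Move 4: W@(0,3) -> caps B=0 W=0
Move 5: B@(3,3) -> caps B=0 W=0
Move 6: W@(3,2) -> caps B=0 W=0
Move 7: B@(2,1) -> caps B=0 W=0
Move 8: W@(3,1) -> caps B=0 W=0
Move 9: B@(2,3) -> caps B=0 W=0
Move 10: W@(2,0) -> caps B=0 W=1
Move 11: B@(0,2) -> caps B=0 W=1
Move 12: W@(1,3) -> caps B=0 W=1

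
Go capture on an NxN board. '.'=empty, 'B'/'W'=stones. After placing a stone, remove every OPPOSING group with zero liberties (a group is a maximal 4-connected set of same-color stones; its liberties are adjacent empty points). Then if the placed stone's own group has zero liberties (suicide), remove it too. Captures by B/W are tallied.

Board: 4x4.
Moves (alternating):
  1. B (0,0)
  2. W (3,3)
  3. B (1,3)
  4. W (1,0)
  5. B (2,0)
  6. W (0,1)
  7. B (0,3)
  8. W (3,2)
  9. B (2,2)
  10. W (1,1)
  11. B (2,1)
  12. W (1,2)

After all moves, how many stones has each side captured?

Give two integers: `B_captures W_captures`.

Move 1: B@(0,0) -> caps B=0 W=0
Move 2: W@(3,3) -> caps B=0 W=0
Move 3: B@(1,3) -> caps B=0 W=0
Move 4: W@(1,0) -> caps B=0 W=0
Move 5: B@(2,0) -> caps B=0 W=0
Move 6: W@(0,1) -> caps B=0 W=1
Move 7: B@(0,3) -> caps B=0 W=1
Move 8: W@(3,2) -> caps B=0 W=1
Move 9: B@(2,2) -> caps B=0 W=1
Move 10: W@(1,1) -> caps B=0 W=1
Move 11: B@(2,1) -> caps B=0 W=1
Move 12: W@(1,2) -> caps B=0 W=1

Answer: 0 1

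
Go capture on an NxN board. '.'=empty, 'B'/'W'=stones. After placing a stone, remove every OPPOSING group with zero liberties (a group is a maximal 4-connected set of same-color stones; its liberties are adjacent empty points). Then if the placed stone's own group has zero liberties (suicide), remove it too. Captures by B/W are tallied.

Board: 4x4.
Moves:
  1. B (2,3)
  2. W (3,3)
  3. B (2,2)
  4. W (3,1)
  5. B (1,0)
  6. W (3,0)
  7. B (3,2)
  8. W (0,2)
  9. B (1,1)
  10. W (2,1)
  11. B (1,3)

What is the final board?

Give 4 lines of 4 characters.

Answer: ..W.
BB.B
.WBB
WWB.

Derivation:
Move 1: B@(2,3) -> caps B=0 W=0
Move 2: W@(3,3) -> caps B=0 W=0
Move 3: B@(2,2) -> caps B=0 W=0
Move 4: W@(3,1) -> caps B=0 W=0
Move 5: B@(1,0) -> caps B=0 W=0
Move 6: W@(3,0) -> caps B=0 W=0
Move 7: B@(3,2) -> caps B=1 W=0
Move 8: W@(0,2) -> caps B=1 W=0
Move 9: B@(1,1) -> caps B=1 W=0
Move 10: W@(2,1) -> caps B=1 W=0
Move 11: B@(1,3) -> caps B=1 W=0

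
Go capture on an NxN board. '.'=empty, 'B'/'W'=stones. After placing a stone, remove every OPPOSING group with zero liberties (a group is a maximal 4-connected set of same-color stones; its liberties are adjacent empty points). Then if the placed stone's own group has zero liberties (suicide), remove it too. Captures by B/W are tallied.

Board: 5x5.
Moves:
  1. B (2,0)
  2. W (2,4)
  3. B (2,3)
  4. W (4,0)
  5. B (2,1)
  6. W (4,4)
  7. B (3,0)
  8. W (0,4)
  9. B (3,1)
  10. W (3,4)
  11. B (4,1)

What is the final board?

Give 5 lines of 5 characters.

Answer: ....W
.....
BB.BW
BB..W
.B..W

Derivation:
Move 1: B@(2,0) -> caps B=0 W=0
Move 2: W@(2,4) -> caps B=0 W=0
Move 3: B@(2,3) -> caps B=0 W=0
Move 4: W@(4,0) -> caps B=0 W=0
Move 5: B@(2,1) -> caps B=0 W=0
Move 6: W@(4,4) -> caps B=0 W=0
Move 7: B@(3,0) -> caps B=0 W=0
Move 8: W@(0,4) -> caps B=0 W=0
Move 9: B@(3,1) -> caps B=0 W=0
Move 10: W@(3,4) -> caps B=0 W=0
Move 11: B@(4,1) -> caps B=1 W=0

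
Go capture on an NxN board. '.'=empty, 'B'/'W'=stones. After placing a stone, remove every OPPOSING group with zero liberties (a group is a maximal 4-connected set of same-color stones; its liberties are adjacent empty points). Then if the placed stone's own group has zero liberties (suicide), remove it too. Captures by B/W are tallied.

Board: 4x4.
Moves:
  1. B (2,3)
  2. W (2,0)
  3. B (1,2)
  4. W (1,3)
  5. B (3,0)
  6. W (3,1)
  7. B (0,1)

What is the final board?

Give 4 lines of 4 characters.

Answer: .B..
..BW
W..B
.W..

Derivation:
Move 1: B@(2,3) -> caps B=0 W=0
Move 2: W@(2,0) -> caps B=0 W=0
Move 3: B@(1,2) -> caps B=0 W=0
Move 4: W@(1,3) -> caps B=0 W=0
Move 5: B@(3,0) -> caps B=0 W=0
Move 6: W@(3,1) -> caps B=0 W=1
Move 7: B@(0,1) -> caps B=0 W=1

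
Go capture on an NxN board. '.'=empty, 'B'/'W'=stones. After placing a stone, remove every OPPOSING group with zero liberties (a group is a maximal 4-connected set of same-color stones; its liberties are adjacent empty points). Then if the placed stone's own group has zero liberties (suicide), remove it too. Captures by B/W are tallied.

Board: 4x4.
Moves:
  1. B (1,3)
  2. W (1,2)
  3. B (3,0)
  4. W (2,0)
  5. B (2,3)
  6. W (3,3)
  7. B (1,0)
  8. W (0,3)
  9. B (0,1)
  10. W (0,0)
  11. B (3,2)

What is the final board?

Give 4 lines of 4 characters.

Move 1: B@(1,3) -> caps B=0 W=0
Move 2: W@(1,2) -> caps B=0 W=0
Move 3: B@(3,0) -> caps B=0 W=0
Move 4: W@(2,0) -> caps B=0 W=0
Move 5: B@(2,3) -> caps B=0 W=0
Move 6: W@(3,3) -> caps B=0 W=0
Move 7: B@(1,0) -> caps B=0 W=0
Move 8: W@(0,3) -> caps B=0 W=0
Move 9: B@(0,1) -> caps B=0 W=0
Move 10: W@(0,0) -> caps B=0 W=0
Move 11: B@(3,2) -> caps B=1 W=0

Answer: .B.W
B.WB
W..B
B.B.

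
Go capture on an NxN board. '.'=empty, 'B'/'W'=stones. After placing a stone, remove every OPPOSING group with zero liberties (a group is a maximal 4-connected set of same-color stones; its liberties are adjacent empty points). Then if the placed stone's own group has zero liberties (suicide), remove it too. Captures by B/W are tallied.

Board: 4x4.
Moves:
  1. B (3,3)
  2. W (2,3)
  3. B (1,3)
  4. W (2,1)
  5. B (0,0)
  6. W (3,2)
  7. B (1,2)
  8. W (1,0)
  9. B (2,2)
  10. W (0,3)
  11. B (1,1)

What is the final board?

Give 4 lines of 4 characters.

Move 1: B@(3,3) -> caps B=0 W=0
Move 2: W@(2,3) -> caps B=0 W=0
Move 3: B@(1,3) -> caps B=0 W=0
Move 4: W@(2,1) -> caps B=0 W=0
Move 5: B@(0,0) -> caps B=0 W=0
Move 6: W@(3,2) -> caps B=0 W=1
Move 7: B@(1,2) -> caps B=0 W=1
Move 8: W@(1,0) -> caps B=0 W=1
Move 9: B@(2,2) -> caps B=0 W=1
Move 10: W@(0,3) -> caps B=0 W=1
Move 11: B@(1,1) -> caps B=0 W=1

Answer: B..W
WBBB
.WBW
..W.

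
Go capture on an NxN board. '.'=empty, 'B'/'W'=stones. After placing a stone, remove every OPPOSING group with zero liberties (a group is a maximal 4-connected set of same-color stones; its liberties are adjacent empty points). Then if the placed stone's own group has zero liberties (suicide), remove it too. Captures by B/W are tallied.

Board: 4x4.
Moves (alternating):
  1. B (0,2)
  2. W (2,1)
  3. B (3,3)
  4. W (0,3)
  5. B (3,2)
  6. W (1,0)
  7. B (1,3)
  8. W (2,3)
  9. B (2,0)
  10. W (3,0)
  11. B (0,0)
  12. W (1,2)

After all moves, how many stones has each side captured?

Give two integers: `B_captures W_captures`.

Move 1: B@(0,2) -> caps B=0 W=0
Move 2: W@(2,1) -> caps B=0 W=0
Move 3: B@(3,3) -> caps B=0 W=0
Move 4: W@(0,3) -> caps B=0 W=0
Move 5: B@(3,2) -> caps B=0 W=0
Move 6: W@(1,0) -> caps B=0 W=0
Move 7: B@(1,3) -> caps B=1 W=0
Move 8: W@(2,3) -> caps B=1 W=0
Move 9: B@(2,0) -> caps B=1 W=0
Move 10: W@(3,0) -> caps B=1 W=1
Move 11: B@(0,0) -> caps B=1 W=1
Move 12: W@(1,2) -> caps B=1 W=1

Answer: 1 1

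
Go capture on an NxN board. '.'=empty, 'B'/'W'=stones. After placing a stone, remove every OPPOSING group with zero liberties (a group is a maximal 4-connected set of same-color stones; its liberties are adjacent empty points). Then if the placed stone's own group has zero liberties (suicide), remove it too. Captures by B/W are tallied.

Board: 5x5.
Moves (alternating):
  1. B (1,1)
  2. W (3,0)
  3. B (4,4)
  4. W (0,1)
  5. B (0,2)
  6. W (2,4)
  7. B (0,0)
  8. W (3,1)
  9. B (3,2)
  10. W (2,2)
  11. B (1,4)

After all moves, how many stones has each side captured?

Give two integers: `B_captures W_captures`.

Move 1: B@(1,1) -> caps B=0 W=0
Move 2: W@(3,0) -> caps B=0 W=0
Move 3: B@(4,4) -> caps B=0 W=0
Move 4: W@(0,1) -> caps B=0 W=0
Move 5: B@(0,2) -> caps B=0 W=0
Move 6: W@(2,4) -> caps B=0 W=0
Move 7: B@(0,0) -> caps B=1 W=0
Move 8: W@(3,1) -> caps B=1 W=0
Move 9: B@(3,2) -> caps B=1 W=0
Move 10: W@(2,2) -> caps B=1 W=0
Move 11: B@(1,4) -> caps B=1 W=0

Answer: 1 0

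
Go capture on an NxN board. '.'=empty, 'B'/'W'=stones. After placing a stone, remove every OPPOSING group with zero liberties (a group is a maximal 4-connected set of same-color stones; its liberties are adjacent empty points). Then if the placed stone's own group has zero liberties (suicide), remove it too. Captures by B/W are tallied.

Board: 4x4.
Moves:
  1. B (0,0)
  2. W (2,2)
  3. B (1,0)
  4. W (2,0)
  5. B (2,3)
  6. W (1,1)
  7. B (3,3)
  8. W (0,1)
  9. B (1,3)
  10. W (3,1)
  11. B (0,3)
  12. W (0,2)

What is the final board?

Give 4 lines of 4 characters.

Move 1: B@(0,0) -> caps B=0 W=0
Move 2: W@(2,2) -> caps B=0 W=0
Move 3: B@(1,0) -> caps B=0 W=0
Move 4: W@(2,0) -> caps B=0 W=0
Move 5: B@(2,3) -> caps B=0 W=0
Move 6: W@(1,1) -> caps B=0 W=0
Move 7: B@(3,3) -> caps B=0 W=0
Move 8: W@(0,1) -> caps B=0 W=2
Move 9: B@(1,3) -> caps B=0 W=2
Move 10: W@(3,1) -> caps B=0 W=2
Move 11: B@(0,3) -> caps B=0 W=2
Move 12: W@(0,2) -> caps B=0 W=2

Answer: .WWB
.W.B
W.WB
.W.B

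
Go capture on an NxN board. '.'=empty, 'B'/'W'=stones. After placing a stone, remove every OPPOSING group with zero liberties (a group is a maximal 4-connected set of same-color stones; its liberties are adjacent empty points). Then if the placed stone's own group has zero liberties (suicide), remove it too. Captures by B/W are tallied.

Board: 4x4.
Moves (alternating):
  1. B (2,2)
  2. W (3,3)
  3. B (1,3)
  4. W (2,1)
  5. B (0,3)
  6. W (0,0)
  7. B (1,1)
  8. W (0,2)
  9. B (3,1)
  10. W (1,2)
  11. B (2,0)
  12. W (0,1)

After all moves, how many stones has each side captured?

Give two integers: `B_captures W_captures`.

Move 1: B@(2,2) -> caps B=0 W=0
Move 2: W@(3,3) -> caps B=0 W=0
Move 3: B@(1,3) -> caps B=0 W=0
Move 4: W@(2,1) -> caps B=0 W=0
Move 5: B@(0,3) -> caps B=0 W=0
Move 6: W@(0,0) -> caps B=0 W=0
Move 7: B@(1,1) -> caps B=0 W=0
Move 8: W@(0,2) -> caps B=0 W=0
Move 9: B@(3,1) -> caps B=0 W=0
Move 10: W@(1,2) -> caps B=0 W=0
Move 11: B@(2,0) -> caps B=1 W=0
Move 12: W@(0,1) -> caps B=1 W=0

Answer: 1 0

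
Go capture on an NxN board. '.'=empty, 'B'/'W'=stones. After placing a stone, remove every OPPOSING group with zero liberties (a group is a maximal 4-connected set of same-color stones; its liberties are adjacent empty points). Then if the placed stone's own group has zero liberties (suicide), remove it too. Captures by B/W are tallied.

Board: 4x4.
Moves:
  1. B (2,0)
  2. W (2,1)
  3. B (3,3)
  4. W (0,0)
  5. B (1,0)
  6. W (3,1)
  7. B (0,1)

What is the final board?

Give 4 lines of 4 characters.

Move 1: B@(2,0) -> caps B=0 W=0
Move 2: W@(2,1) -> caps B=0 W=0
Move 3: B@(3,3) -> caps B=0 W=0
Move 4: W@(0,0) -> caps B=0 W=0
Move 5: B@(1,0) -> caps B=0 W=0
Move 6: W@(3,1) -> caps B=0 W=0
Move 7: B@(0,1) -> caps B=1 W=0

Answer: .B..
B...
BW..
.W.B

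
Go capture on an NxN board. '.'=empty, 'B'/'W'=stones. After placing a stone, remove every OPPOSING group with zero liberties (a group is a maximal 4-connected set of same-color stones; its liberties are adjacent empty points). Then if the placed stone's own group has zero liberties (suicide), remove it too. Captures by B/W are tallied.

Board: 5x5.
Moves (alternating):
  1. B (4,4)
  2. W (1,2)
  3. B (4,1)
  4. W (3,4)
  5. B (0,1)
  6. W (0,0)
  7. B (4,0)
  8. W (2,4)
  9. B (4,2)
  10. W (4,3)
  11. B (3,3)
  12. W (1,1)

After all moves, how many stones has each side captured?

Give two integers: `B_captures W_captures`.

Move 1: B@(4,4) -> caps B=0 W=0
Move 2: W@(1,2) -> caps B=0 W=0
Move 3: B@(4,1) -> caps B=0 W=0
Move 4: W@(3,4) -> caps B=0 W=0
Move 5: B@(0,1) -> caps B=0 W=0
Move 6: W@(0,0) -> caps B=0 W=0
Move 7: B@(4,0) -> caps B=0 W=0
Move 8: W@(2,4) -> caps B=0 W=0
Move 9: B@(4,2) -> caps B=0 W=0
Move 10: W@(4,3) -> caps B=0 W=1
Move 11: B@(3,3) -> caps B=0 W=1
Move 12: W@(1,1) -> caps B=0 W=1

Answer: 0 1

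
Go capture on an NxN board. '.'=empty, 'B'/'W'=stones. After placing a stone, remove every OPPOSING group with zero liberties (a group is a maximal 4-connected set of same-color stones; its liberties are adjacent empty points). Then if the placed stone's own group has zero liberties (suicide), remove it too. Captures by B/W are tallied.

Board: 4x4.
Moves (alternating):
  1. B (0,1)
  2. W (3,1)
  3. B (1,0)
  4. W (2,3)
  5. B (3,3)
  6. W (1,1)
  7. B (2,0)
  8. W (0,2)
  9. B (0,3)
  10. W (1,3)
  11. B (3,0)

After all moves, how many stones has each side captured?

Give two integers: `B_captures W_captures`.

Answer: 0 1

Derivation:
Move 1: B@(0,1) -> caps B=0 W=0
Move 2: W@(3,1) -> caps B=0 W=0
Move 3: B@(1,0) -> caps B=0 W=0
Move 4: W@(2,3) -> caps B=0 W=0
Move 5: B@(3,3) -> caps B=0 W=0
Move 6: W@(1,1) -> caps B=0 W=0
Move 7: B@(2,0) -> caps B=0 W=0
Move 8: W@(0,2) -> caps B=0 W=0
Move 9: B@(0,3) -> caps B=0 W=0
Move 10: W@(1,3) -> caps B=0 W=1
Move 11: B@(3,0) -> caps B=0 W=1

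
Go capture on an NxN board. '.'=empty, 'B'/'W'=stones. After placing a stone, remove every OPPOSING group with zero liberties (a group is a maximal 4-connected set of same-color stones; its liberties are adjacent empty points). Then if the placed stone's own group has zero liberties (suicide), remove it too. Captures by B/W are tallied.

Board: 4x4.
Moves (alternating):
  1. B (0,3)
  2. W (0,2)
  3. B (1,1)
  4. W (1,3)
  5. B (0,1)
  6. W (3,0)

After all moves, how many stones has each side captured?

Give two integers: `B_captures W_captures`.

Answer: 0 1

Derivation:
Move 1: B@(0,3) -> caps B=0 W=0
Move 2: W@(0,2) -> caps B=0 W=0
Move 3: B@(1,1) -> caps B=0 W=0
Move 4: W@(1,3) -> caps B=0 W=1
Move 5: B@(0,1) -> caps B=0 W=1
Move 6: W@(3,0) -> caps B=0 W=1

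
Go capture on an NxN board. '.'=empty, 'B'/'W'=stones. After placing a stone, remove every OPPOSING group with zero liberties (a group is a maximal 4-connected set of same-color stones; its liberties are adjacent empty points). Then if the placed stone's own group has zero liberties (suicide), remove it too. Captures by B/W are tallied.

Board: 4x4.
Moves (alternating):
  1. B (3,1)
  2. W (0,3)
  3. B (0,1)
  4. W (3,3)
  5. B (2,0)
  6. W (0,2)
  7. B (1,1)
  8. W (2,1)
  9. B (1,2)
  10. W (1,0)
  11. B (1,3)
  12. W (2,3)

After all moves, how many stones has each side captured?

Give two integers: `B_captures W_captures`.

Answer: 2 0

Derivation:
Move 1: B@(3,1) -> caps B=0 W=0
Move 2: W@(0,3) -> caps B=0 W=0
Move 3: B@(0,1) -> caps B=0 W=0
Move 4: W@(3,3) -> caps B=0 W=0
Move 5: B@(2,0) -> caps B=0 W=0
Move 6: W@(0,2) -> caps B=0 W=0
Move 7: B@(1,1) -> caps B=0 W=0
Move 8: W@(2,1) -> caps B=0 W=0
Move 9: B@(1,2) -> caps B=0 W=0
Move 10: W@(1,0) -> caps B=0 W=0
Move 11: B@(1,3) -> caps B=2 W=0
Move 12: W@(2,3) -> caps B=2 W=0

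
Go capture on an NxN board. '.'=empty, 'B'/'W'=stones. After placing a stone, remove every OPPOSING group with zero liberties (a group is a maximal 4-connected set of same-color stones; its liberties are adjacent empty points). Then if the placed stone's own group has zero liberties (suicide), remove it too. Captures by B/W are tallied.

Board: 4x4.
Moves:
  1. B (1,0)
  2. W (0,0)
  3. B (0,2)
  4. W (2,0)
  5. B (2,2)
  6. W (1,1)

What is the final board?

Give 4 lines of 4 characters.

Move 1: B@(1,0) -> caps B=0 W=0
Move 2: W@(0,0) -> caps B=0 W=0
Move 3: B@(0,2) -> caps B=0 W=0
Move 4: W@(2,0) -> caps B=0 W=0
Move 5: B@(2,2) -> caps B=0 W=0
Move 6: W@(1,1) -> caps B=0 W=1

Answer: W.B.
.W..
W.B.
....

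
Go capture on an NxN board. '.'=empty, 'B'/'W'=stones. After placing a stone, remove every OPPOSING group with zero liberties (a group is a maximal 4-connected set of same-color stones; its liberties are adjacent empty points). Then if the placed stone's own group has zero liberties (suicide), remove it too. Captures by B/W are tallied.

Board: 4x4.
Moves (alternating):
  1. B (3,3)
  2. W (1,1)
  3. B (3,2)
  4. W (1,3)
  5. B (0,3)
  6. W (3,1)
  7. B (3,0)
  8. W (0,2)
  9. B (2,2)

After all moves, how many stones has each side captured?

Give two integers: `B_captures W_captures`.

Move 1: B@(3,3) -> caps B=0 W=0
Move 2: W@(1,1) -> caps B=0 W=0
Move 3: B@(3,2) -> caps B=0 W=0
Move 4: W@(1,3) -> caps B=0 W=0
Move 5: B@(0,3) -> caps B=0 W=0
Move 6: W@(3,1) -> caps B=0 W=0
Move 7: B@(3,0) -> caps B=0 W=0
Move 8: W@(0,2) -> caps B=0 W=1
Move 9: B@(2,2) -> caps B=0 W=1

Answer: 0 1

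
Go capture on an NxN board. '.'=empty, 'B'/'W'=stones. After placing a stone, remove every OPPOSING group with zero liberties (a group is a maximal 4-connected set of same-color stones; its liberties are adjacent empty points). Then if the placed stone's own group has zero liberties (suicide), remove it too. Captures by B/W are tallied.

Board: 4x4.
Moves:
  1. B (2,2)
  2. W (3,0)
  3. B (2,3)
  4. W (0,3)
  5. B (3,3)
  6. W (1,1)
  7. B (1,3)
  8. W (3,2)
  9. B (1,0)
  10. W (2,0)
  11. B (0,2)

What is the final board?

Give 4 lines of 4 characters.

Answer: ..B.
BW.B
W.BB
W.WB

Derivation:
Move 1: B@(2,2) -> caps B=0 W=0
Move 2: W@(3,0) -> caps B=0 W=0
Move 3: B@(2,3) -> caps B=0 W=0
Move 4: W@(0,3) -> caps B=0 W=0
Move 5: B@(3,3) -> caps B=0 W=0
Move 6: W@(1,1) -> caps B=0 W=0
Move 7: B@(1,3) -> caps B=0 W=0
Move 8: W@(3,2) -> caps B=0 W=0
Move 9: B@(1,0) -> caps B=0 W=0
Move 10: W@(2,0) -> caps B=0 W=0
Move 11: B@(0,2) -> caps B=1 W=0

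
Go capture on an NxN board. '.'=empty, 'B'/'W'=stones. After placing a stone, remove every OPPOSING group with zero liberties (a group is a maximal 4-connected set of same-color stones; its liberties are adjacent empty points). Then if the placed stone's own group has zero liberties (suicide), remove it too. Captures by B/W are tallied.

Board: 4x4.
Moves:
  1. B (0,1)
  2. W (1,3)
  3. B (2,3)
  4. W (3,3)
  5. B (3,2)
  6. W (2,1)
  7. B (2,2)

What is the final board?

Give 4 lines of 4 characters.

Move 1: B@(0,1) -> caps B=0 W=0
Move 2: W@(1,3) -> caps B=0 W=0
Move 3: B@(2,3) -> caps B=0 W=0
Move 4: W@(3,3) -> caps B=0 W=0
Move 5: B@(3,2) -> caps B=1 W=0
Move 6: W@(2,1) -> caps B=1 W=0
Move 7: B@(2,2) -> caps B=1 W=0

Answer: .B..
...W
.WBB
..B.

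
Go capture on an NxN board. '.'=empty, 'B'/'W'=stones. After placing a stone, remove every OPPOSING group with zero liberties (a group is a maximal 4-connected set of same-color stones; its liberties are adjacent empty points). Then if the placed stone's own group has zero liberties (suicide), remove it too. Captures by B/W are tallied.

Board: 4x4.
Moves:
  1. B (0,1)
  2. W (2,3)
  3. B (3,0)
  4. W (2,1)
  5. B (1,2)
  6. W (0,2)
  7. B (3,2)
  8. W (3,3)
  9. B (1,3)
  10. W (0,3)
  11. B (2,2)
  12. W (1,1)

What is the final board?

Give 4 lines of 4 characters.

Move 1: B@(0,1) -> caps B=0 W=0
Move 2: W@(2,3) -> caps B=0 W=0
Move 3: B@(3,0) -> caps B=0 W=0
Move 4: W@(2,1) -> caps B=0 W=0
Move 5: B@(1,2) -> caps B=0 W=0
Move 6: W@(0,2) -> caps B=0 W=0
Move 7: B@(3,2) -> caps B=0 W=0
Move 8: W@(3,3) -> caps B=0 W=0
Move 9: B@(1,3) -> caps B=0 W=0
Move 10: W@(0,3) -> caps B=0 W=0
Move 11: B@(2,2) -> caps B=2 W=0
Move 12: W@(1,1) -> caps B=2 W=0

Answer: .B..
.WBB
.WB.
B.B.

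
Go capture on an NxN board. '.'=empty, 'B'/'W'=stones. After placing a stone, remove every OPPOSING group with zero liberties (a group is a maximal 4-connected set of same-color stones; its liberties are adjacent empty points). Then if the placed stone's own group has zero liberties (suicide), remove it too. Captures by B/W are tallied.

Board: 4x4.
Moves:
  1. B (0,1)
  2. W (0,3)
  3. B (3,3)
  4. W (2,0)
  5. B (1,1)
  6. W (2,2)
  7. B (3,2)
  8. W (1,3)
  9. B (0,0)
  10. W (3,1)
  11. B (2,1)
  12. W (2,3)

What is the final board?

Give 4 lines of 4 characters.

Move 1: B@(0,1) -> caps B=0 W=0
Move 2: W@(0,3) -> caps B=0 W=0
Move 3: B@(3,3) -> caps B=0 W=0
Move 4: W@(2,0) -> caps B=0 W=0
Move 5: B@(1,1) -> caps B=0 W=0
Move 6: W@(2,2) -> caps B=0 W=0
Move 7: B@(3,2) -> caps B=0 W=0
Move 8: W@(1,3) -> caps B=0 W=0
Move 9: B@(0,0) -> caps B=0 W=0
Move 10: W@(3,1) -> caps B=0 W=0
Move 11: B@(2,1) -> caps B=0 W=0
Move 12: W@(2,3) -> caps B=0 W=2

Answer: BB.W
.B.W
WBWW
.W..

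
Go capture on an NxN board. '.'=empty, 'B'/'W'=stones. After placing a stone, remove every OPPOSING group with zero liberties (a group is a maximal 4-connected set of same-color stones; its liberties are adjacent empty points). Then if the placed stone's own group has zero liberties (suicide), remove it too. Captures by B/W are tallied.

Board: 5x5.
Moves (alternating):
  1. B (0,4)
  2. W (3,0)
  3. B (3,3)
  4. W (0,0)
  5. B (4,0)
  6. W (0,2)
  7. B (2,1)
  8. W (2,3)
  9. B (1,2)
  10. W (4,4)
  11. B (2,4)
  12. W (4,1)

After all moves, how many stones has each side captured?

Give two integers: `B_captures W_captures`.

Move 1: B@(0,4) -> caps B=0 W=0
Move 2: W@(3,0) -> caps B=0 W=0
Move 3: B@(3,3) -> caps B=0 W=0
Move 4: W@(0,0) -> caps B=0 W=0
Move 5: B@(4,0) -> caps B=0 W=0
Move 6: W@(0,2) -> caps B=0 W=0
Move 7: B@(2,1) -> caps B=0 W=0
Move 8: W@(2,3) -> caps B=0 W=0
Move 9: B@(1,2) -> caps B=0 W=0
Move 10: W@(4,4) -> caps B=0 W=0
Move 11: B@(2,4) -> caps B=0 W=0
Move 12: W@(4,1) -> caps B=0 W=1

Answer: 0 1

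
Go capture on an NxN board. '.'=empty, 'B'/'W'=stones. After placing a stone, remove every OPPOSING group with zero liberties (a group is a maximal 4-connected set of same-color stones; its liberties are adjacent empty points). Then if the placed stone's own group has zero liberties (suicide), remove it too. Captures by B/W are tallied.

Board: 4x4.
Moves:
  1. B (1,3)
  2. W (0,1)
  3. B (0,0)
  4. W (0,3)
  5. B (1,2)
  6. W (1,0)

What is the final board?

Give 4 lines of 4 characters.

Answer: .W.W
W.BB
....
....

Derivation:
Move 1: B@(1,3) -> caps B=0 W=0
Move 2: W@(0,1) -> caps B=0 W=0
Move 3: B@(0,0) -> caps B=0 W=0
Move 4: W@(0,3) -> caps B=0 W=0
Move 5: B@(1,2) -> caps B=0 W=0
Move 6: W@(1,0) -> caps B=0 W=1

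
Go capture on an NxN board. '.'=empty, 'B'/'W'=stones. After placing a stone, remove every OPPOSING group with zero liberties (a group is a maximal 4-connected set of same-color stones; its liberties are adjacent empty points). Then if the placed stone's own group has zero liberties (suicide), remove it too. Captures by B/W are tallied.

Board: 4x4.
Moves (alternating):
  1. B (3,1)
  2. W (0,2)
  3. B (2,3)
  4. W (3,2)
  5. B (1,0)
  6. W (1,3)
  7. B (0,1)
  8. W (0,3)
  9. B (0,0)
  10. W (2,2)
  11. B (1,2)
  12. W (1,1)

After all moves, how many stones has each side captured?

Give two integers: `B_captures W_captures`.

Answer: 3 0

Derivation:
Move 1: B@(3,1) -> caps B=0 W=0
Move 2: W@(0,2) -> caps B=0 W=0
Move 3: B@(2,3) -> caps B=0 W=0
Move 4: W@(3,2) -> caps B=0 W=0
Move 5: B@(1,0) -> caps B=0 W=0
Move 6: W@(1,3) -> caps B=0 W=0
Move 7: B@(0,1) -> caps B=0 W=0
Move 8: W@(0,3) -> caps B=0 W=0
Move 9: B@(0,0) -> caps B=0 W=0
Move 10: W@(2,2) -> caps B=0 W=0
Move 11: B@(1,2) -> caps B=3 W=0
Move 12: W@(1,1) -> caps B=3 W=0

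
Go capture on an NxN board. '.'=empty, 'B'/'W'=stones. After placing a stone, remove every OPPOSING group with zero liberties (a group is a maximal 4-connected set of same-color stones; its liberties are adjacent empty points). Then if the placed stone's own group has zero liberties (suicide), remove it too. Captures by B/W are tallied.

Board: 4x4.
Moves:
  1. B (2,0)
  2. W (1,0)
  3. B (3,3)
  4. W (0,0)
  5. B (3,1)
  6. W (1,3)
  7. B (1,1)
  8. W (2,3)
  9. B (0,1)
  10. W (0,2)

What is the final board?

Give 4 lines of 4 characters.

Answer: .BW.
.B.W
B..W
.B.B

Derivation:
Move 1: B@(2,0) -> caps B=0 W=0
Move 2: W@(1,0) -> caps B=0 W=0
Move 3: B@(3,3) -> caps B=0 W=0
Move 4: W@(0,0) -> caps B=0 W=0
Move 5: B@(3,1) -> caps B=0 W=0
Move 6: W@(1,3) -> caps B=0 W=0
Move 7: B@(1,1) -> caps B=0 W=0
Move 8: W@(2,3) -> caps B=0 W=0
Move 9: B@(0,1) -> caps B=2 W=0
Move 10: W@(0,2) -> caps B=2 W=0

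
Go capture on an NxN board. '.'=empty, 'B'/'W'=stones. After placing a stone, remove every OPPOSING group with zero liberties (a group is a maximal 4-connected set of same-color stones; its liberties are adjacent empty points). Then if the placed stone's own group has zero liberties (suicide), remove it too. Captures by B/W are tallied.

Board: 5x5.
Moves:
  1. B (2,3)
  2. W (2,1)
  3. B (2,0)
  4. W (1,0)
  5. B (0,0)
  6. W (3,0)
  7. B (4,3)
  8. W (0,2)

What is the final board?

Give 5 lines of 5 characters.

Move 1: B@(2,3) -> caps B=0 W=0
Move 2: W@(2,1) -> caps B=0 W=0
Move 3: B@(2,0) -> caps B=0 W=0
Move 4: W@(1,0) -> caps B=0 W=0
Move 5: B@(0,0) -> caps B=0 W=0
Move 6: W@(3,0) -> caps B=0 W=1
Move 7: B@(4,3) -> caps B=0 W=1
Move 8: W@(0,2) -> caps B=0 W=1

Answer: B.W..
W....
.W.B.
W....
...B.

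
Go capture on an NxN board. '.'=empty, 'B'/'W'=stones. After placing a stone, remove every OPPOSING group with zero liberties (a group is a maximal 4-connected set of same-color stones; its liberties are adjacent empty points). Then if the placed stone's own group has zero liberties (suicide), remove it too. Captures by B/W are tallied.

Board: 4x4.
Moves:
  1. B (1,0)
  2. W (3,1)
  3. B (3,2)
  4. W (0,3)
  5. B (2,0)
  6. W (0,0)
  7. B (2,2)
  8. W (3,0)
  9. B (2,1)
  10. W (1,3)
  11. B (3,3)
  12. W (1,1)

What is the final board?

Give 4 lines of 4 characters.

Move 1: B@(1,0) -> caps B=0 W=0
Move 2: W@(3,1) -> caps B=0 W=0
Move 3: B@(3,2) -> caps B=0 W=0
Move 4: W@(0,3) -> caps B=0 W=0
Move 5: B@(2,0) -> caps B=0 W=0
Move 6: W@(0,0) -> caps B=0 W=0
Move 7: B@(2,2) -> caps B=0 W=0
Move 8: W@(3,0) -> caps B=0 W=0
Move 9: B@(2,1) -> caps B=2 W=0
Move 10: W@(1,3) -> caps B=2 W=0
Move 11: B@(3,3) -> caps B=2 W=0
Move 12: W@(1,1) -> caps B=2 W=0

Answer: W..W
BW.W
BBB.
..BB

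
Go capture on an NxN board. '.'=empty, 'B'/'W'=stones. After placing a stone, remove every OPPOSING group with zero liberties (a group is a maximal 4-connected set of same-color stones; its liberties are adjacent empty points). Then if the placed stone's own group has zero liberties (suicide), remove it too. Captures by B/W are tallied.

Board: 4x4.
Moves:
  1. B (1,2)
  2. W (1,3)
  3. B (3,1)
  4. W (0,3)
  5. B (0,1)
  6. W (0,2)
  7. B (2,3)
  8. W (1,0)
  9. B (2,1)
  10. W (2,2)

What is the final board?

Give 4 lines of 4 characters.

Move 1: B@(1,2) -> caps B=0 W=0
Move 2: W@(1,3) -> caps B=0 W=0
Move 3: B@(3,1) -> caps B=0 W=0
Move 4: W@(0,3) -> caps B=0 W=0
Move 5: B@(0,1) -> caps B=0 W=0
Move 6: W@(0,2) -> caps B=0 W=0
Move 7: B@(2,3) -> caps B=3 W=0
Move 8: W@(1,0) -> caps B=3 W=0
Move 9: B@(2,1) -> caps B=3 W=0
Move 10: W@(2,2) -> caps B=3 W=0

Answer: .B..
W.B.
.BWB
.B..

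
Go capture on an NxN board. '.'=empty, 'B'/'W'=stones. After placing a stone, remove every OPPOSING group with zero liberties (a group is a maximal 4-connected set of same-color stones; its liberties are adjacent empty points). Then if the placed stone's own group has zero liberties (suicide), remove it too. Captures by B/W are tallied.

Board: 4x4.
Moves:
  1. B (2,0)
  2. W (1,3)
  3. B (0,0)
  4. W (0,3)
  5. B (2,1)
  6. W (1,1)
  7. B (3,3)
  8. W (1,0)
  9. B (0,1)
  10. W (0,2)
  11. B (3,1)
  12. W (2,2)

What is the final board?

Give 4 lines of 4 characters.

Move 1: B@(2,0) -> caps B=0 W=0
Move 2: W@(1,3) -> caps B=0 W=0
Move 3: B@(0,0) -> caps B=0 W=0
Move 4: W@(0,3) -> caps B=0 W=0
Move 5: B@(2,1) -> caps B=0 W=0
Move 6: W@(1,1) -> caps B=0 W=0
Move 7: B@(3,3) -> caps B=0 W=0
Move 8: W@(1,0) -> caps B=0 W=0
Move 9: B@(0,1) -> caps B=0 W=0
Move 10: W@(0,2) -> caps B=0 W=2
Move 11: B@(3,1) -> caps B=0 W=2
Move 12: W@(2,2) -> caps B=0 W=2

Answer: ..WW
WW.W
BBW.
.B.B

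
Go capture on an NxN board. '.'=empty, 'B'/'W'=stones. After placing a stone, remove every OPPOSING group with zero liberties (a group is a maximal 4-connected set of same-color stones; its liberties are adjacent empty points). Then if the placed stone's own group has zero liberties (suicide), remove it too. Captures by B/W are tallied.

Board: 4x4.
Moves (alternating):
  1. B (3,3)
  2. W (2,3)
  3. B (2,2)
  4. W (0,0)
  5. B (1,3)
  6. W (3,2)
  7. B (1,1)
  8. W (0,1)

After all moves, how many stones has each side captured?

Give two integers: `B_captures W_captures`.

Answer: 1 0

Derivation:
Move 1: B@(3,3) -> caps B=0 W=0
Move 2: W@(2,3) -> caps B=0 W=0
Move 3: B@(2,2) -> caps B=0 W=0
Move 4: W@(0,0) -> caps B=0 W=0
Move 5: B@(1,3) -> caps B=1 W=0
Move 6: W@(3,2) -> caps B=1 W=0
Move 7: B@(1,1) -> caps B=1 W=0
Move 8: W@(0,1) -> caps B=1 W=0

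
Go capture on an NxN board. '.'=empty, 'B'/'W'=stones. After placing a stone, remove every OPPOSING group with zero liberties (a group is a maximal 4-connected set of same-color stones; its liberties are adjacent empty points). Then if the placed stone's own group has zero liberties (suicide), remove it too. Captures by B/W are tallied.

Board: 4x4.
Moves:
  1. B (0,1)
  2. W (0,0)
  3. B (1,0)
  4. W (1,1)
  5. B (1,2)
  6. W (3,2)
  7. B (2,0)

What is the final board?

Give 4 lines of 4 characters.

Answer: .B..
BWB.
B...
..W.

Derivation:
Move 1: B@(0,1) -> caps B=0 W=0
Move 2: W@(0,0) -> caps B=0 W=0
Move 3: B@(1,0) -> caps B=1 W=0
Move 4: W@(1,1) -> caps B=1 W=0
Move 5: B@(1,2) -> caps B=1 W=0
Move 6: W@(3,2) -> caps B=1 W=0
Move 7: B@(2,0) -> caps B=1 W=0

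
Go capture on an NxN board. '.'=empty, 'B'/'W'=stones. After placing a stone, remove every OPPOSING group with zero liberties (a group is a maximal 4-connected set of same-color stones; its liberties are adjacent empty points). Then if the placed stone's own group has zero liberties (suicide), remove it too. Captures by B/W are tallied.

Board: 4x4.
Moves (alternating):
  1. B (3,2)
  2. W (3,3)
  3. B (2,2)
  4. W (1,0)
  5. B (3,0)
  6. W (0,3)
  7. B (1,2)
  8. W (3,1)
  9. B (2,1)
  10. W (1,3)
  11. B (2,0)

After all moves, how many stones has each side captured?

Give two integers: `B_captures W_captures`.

Answer: 1 0

Derivation:
Move 1: B@(3,2) -> caps B=0 W=0
Move 2: W@(3,3) -> caps B=0 W=0
Move 3: B@(2,2) -> caps B=0 W=0
Move 4: W@(1,0) -> caps B=0 W=0
Move 5: B@(3,0) -> caps B=0 W=0
Move 6: W@(0,3) -> caps B=0 W=0
Move 7: B@(1,2) -> caps B=0 W=0
Move 8: W@(3,1) -> caps B=0 W=0
Move 9: B@(2,1) -> caps B=1 W=0
Move 10: W@(1,3) -> caps B=1 W=0
Move 11: B@(2,0) -> caps B=1 W=0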